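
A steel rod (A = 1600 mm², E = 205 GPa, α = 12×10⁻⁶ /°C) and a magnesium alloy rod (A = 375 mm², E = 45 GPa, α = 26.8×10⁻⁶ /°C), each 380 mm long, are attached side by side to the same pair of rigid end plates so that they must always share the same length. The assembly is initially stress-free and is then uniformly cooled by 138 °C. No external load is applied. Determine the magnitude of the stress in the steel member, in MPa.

σ ≈ 20.5 MPa (compressive)

Both members must finish at the same length. With the larger α, the magnesium alloy tends to over-contract; the plates restrain it, putting the magnesium alloy in tension and the steel in compression. With no external load the two internal forces are equal and opposite, magnitude P.
Equating the net (thermal + elastic) strains gives |α₁ − α₂|·ΔT = P·[1/(A₁E₁) + 1/(A₂E₂)].
|α₁ − α₂|·ΔT = 14.8×10⁻⁶ × 138 = 0.002042.
1/(A₁E₁) + 1/(A₂E₂) = 1/(1600×205×10³) + 1/(375×45×10³) = 6.231×10⁻⁸ N⁻¹.
So P = 0.002042 / 6.231×10⁻⁸ = 32.78 kN.
σ_{steel} = P/A₁ = 32780/1600 = 20.49 MPa, compressive.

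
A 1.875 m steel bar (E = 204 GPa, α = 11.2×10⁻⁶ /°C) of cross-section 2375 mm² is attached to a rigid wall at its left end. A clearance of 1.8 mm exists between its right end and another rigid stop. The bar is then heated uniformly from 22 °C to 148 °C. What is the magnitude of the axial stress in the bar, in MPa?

Unrestrained expansion: δ_free = αΔT L = 11.2×10⁻⁶ × 126 × 1875 = 2.646 mm.
The gap closes (δ_free > 1.8 mm) and the wall then resists a further 2.646 − 1.8 = 0.846 mm of expansion.
So σ = E(δ_free − g)/L = 204×10³ × 0.846/1875 = 92.04 MPa.

σ ≈ 92 MPa (compressive)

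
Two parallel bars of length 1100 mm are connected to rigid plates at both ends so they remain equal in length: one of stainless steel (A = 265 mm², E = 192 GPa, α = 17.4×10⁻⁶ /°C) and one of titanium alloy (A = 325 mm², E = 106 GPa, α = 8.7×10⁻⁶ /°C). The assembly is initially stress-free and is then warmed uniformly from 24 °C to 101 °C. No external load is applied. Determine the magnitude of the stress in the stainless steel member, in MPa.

The stainless steel has the larger α, so on heating it would change length more than the titanium alloy if both were free. The rigid plates force a common final length, so the stainless steel is put into compression and the titanium alloy into tension, with equal and opposite forces P (no external load).
Compatibility of the two members (thermal + elastic change equal): (α₁ − α₂)ΔT = P·[1/(A₁E₁) + 1/(A₂E₂)].
|α₁ − α₂|·ΔT = 8.7×10⁻⁶ × 77 = 0.0006699.
1/(A₁E₁) + 1/(A₂E₂) = 1/(265×192×10³) + 1/(325×106×10³) = 4.868×10⁻⁸ N⁻¹.
So P = 0.0006699 / 4.868×10⁻⁸ = 13.76 kN.
σ_{stainless steel} = P/A₁ = 13760/265 = 51.93 MPa, compressive.

σ ≈ 51.9 MPa (compressive)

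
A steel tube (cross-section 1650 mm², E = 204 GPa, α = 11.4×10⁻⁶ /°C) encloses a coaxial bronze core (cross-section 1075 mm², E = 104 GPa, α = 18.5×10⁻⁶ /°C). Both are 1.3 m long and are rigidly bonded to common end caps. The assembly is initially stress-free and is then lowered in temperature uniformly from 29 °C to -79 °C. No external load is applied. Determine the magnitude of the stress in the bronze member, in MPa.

Equilibrium of a rigid end plate with no external load gives equal and opposite internal forces ±P in the two members. Since α_{bronze} > α_{steel}, cooling drives the bronze into tension and the steel into compression.
Equating the net (thermal + elastic) strains gives |α₁ − α₂|·ΔT = P·[1/(A₁E₁) + 1/(A₂E₂)].
|α₁ − α₂|·ΔT = 7.1×10⁻⁶ × 108 = 0.0007668.
1/(A₁E₁) + 1/(A₂E₂) = 1/(1650×204×10³) + 1/(1075×104×10³) = 1.192×10⁻⁸ N⁻¹.
P = 0.0007668 / 1.192×10⁻⁸ = 64350 N = 64.35 kN.
σ_{bronze} = P/A₂ = 64350/1075 = 59.86 MPa, tensile.

σ ≈ 59.9 MPa (tensile)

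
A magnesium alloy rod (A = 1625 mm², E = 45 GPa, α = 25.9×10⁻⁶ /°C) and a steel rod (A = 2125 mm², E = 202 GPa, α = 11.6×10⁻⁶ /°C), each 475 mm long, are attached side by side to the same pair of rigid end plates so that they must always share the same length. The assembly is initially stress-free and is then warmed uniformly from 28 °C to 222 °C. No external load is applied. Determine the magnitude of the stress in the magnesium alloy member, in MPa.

σ ≈ 107 MPa (compressive)

Both members must finish at the same length. With the larger α, the magnesium alloy tends to over-expand; the plates restrain it, putting the magnesium alloy in compression and the steel in tension. With no external load the two internal forces are equal and opposite, magnitude P.
Equating the net (thermal + elastic) strains gives |α₁ − α₂|·ΔT = P·[1/(A₁E₁) + 1/(A₂E₂)].
|α₁ − α₂|·ΔT = 14.3×10⁻⁶ × 194 = 0.002774.
1/(A₁E₁) + 1/(A₂E₂) = 1/(1625×45×10³) + 1/(2125×202×10³) = 1.6×10⁻⁸ N⁻¹.
So P = 0.002774 / 1.6×10⁻⁸ = 173.3 kN.
σ_{magnesium alloy} = P/A₁ = 173300/1625 = 106.7 MPa, compressive.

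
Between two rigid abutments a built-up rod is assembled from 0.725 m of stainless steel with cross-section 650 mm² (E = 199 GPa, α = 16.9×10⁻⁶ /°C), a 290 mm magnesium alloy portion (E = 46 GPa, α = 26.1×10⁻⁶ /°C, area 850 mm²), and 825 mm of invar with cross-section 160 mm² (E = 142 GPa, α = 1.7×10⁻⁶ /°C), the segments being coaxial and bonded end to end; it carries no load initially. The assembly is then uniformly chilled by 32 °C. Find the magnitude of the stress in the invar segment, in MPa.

σ ≈ 86 MPa (tensile)

Free thermal contraction of the whole bar: Σ αᵢΔT Lᵢ = 16.9×10⁻⁶×32×725 + 26.1×10⁻⁶×32×290 + 1.7×10⁻⁶×32×825 = 0.6792 mm.
The rigid supports impose zero overall length change; the single axial force P common to all segments must satisfy P Σ Lᵢ/(AᵢEᵢ) = δ_free.
Σ Lᵢ/(AᵢEᵢ) = 725/(650×199×10³) + 290/(850×46×10³) + 825/(160×142×10³) = 4.933×10⁻⁵ mm/N.
So P = 0.6792 / 4.933×10⁻⁵ = 13.77 kN, tensile.
σ_{invar} = P / A = 13770 / 160 = 86.04 MPa.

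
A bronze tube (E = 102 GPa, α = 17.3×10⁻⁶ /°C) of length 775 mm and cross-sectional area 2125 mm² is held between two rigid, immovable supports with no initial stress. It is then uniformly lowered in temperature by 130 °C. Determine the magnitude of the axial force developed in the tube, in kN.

P ≈ 487 kN (tensile)

Full restraint means ε = 0, so the stress is σ = EαΔT = 102×10³ × 17.3×10⁻⁶ × 130 = 229.4 MPa.
Axial force P = σA = 229.4 × 2125 = 487500 N = 487.5 kN, tensile.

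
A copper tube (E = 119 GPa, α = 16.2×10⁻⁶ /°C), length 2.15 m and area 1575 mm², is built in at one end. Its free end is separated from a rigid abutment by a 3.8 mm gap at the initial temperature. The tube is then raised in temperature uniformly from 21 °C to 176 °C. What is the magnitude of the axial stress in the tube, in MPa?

σ ≈ 88.5 MPa (compressive)

Unrestrained expansion: δ_free = αΔT L = 16.2×10⁻⁶ × 155 × 2150 = 5.399 mm.
After closing the 3.8 mm clearance, 5.399 − 3.8 = 1.599 mm of expansion remains to be suppressed by the wall.
That suppressed elongation corresponds to σ = E·Δ/L = 119×10³ × 1.599/2150 = 88.48 MPa.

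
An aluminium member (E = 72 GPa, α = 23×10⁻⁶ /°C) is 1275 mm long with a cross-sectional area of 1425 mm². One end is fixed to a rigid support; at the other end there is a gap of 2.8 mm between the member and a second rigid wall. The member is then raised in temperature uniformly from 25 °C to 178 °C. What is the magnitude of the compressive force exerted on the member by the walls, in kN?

Free thermal elongation = αΔT L = 23×10⁻⁶ × 153 × 1275 = 4.487 mm.
After closing the 2.8 mm clearance, 4.487 − 2.8 = 1.687 mm of expansion remains to be suppressed by the wall.
So σ = E(δ_free − g)/L = 72×10³ × 1.687/1275 = 95.25 MPa.
Force on the wall = σA = 95.25 × 1425 mm² = 135.7 kN.

P ≈ 136 kN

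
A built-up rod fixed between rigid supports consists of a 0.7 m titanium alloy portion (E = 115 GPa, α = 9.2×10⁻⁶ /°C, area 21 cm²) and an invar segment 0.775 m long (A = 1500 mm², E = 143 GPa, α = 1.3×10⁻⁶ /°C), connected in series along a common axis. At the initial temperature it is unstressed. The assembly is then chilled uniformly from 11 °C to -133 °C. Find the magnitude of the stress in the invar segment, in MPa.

σ ≈ 110 MPa (tensile)

If the supports were absent, the total length change would be Σ αᵢΔT Lᵢ = 9.2×10⁻⁶×144×700 + 1.3×10⁻⁶×144×775 = 1.072 mm.
Since the ends are fixed, an axial force P builds up, equal in every segment, with P · Σ Lᵢ/(AᵢEᵢ) = δ_free.
Σ Lᵢ/(AᵢEᵢ) = 700/(2100×115×10³) + 775/(1500×143×10³) = 6.512×10⁻⁶ mm/N.
P = 1.072 / 6.512×10⁻⁶ = 164700 N = 164.7 kN, tensile.
σ_{invar} = P / A = 164700 / 1500 = 109.8 MPa.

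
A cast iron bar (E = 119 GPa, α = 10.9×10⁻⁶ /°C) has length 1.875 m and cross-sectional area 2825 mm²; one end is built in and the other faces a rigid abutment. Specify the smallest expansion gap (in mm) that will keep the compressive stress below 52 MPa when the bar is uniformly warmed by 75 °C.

g ≈ 0.713 mm

With no wall the bar would lengthen by αΔT L = 10.9×10⁻⁶ × 75 × 1875 = 1.533 mm.
A stress of 52 MPa corresponds to the wall pushing the bar back by σL/E = 52×1875/(119×10³) = 0.8193 mm.
The gap must absorb the remainder: g_min = 1.533 − 0.8193 = 0.7135 mm.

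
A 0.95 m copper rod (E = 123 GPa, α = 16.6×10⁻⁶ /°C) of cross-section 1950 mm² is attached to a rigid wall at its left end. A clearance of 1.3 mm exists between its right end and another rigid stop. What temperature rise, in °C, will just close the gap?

The gap closes when αΔT L = 1.3 mm, since the rod is still unstressed at that instant.
So ΔT = g/(αL) = 1.3/(16.6×10⁻⁶ × 950) = 82.44 °C.

ΔT ≈ 82.4 °C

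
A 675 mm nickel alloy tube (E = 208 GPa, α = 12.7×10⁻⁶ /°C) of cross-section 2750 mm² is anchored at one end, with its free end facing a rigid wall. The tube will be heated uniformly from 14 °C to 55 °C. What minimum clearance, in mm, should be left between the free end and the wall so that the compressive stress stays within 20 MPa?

g ≈ 0.287 mm

With no wall the tube would lengthen by αΔT L = 12.7×10⁻⁶ × 41 × 675 = 0.3515 mm.
A stress of 20 MPa corresponds to the wall pushing the tube back by σL/E = 20×675/(208×10³) = 0.0649 mm.
The gap must absorb the remainder: g_min = 0.3515 − 0.0649 = 0.2866 mm.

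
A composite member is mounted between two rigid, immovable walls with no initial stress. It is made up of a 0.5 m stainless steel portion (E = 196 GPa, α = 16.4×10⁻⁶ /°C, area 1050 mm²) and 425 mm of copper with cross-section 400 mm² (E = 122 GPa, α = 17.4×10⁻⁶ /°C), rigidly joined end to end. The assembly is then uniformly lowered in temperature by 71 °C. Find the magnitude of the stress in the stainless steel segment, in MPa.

With the walls removed the bar would change length by δ_free = Σ αᵢΔT Lᵢ = 16.4×10⁻⁶×71×500 + 17.4×10⁻⁶×71×425 = 1.107 mm.
Since the ends are fixed, an axial force P builds up, equal in every segment, with P · Σ Lᵢ/(AᵢEᵢ) = δ_free.
The series flexibility is Σ Lᵢ/(AᵢEᵢ) = 500/(1050×196×10³) + 425/(400×122×10³) = 1.114×10⁻⁵ mm/N.
So P = 1.107 / 1.114×10⁻⁵ = 99.41 kN, tensile.
σ_{stainless steel} = P / A = 99410 / 1050 = 94.67 MPa.

σ ≈ 94.7 MPa (tensile)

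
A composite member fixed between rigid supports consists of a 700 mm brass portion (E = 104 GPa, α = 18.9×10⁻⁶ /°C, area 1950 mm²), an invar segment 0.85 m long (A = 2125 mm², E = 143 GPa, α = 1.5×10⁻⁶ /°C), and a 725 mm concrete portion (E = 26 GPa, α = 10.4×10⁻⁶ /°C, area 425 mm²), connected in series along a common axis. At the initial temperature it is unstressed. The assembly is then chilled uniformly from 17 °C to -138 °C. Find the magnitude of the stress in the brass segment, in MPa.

σ ≈ 24.4 MPa (tensile)

If the supports were absent, the total length change would be Σ αᵢΔT Lᵢ = 18.9×10⁻⁶×155×700 + 1.5×10⁻⁶×155×850 + 10.4×10⁻⁶×155×725 = 3.417 mm.
The walls prevent any net length change, so an axial force P (same in every segment) develops. Compatibility: P · Σ Lᵢ/(AᵢEᵢ) = δ_free.
The series flexibility is Σ Lᵢ/(AᵢEᵢ) = 700/(1950×104×10³) + 850/(2125×143×10³) + 725/(425×26×10³) = 7.186×10⁻⁵ mm/N.
P = 3.417 / 7.186×10⁻⁵ = 47550 N = 47.55 kN, tensile.
σ_{brass} = P / A = 47550 / 1950 = 24.38 MPa.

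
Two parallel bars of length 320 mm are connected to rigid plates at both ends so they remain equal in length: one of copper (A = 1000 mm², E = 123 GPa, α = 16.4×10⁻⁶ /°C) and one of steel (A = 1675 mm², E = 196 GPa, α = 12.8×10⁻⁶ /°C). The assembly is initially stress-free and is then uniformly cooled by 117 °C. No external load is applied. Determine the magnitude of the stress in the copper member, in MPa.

The copper has the larger α, so on cooling it would change length more than the steel if both were free. The rigid plates force a common final length, so the copper is put into tension and the steel into compression, with equal and opposite forces P (no external load).
Compatibility of the two members (thermal + elastic change equal): (α₁ − α₂)ΔT = P·[1/(A₁E₁) + 1/(A₂E₂)].
|α₁ − α₂|·ΔT = 3.6×10⁻⁶ × 117 = 0.0004212.
1/(A₁E₁) + 1/(A₂E₂) = 1/(1000×123×10³) + 1/(1675×196×10³) = 1.118×10⁻⁸ N⁻¹.
P = 0.0004212 / 1.118×10⁻⁸ = 37690 N = 37.69 kN.
σ_{copper} = P/A₁ = 37690/1000 = 37.69 MPa, tensile.

σ ≈ 37.7 MPa (tensile)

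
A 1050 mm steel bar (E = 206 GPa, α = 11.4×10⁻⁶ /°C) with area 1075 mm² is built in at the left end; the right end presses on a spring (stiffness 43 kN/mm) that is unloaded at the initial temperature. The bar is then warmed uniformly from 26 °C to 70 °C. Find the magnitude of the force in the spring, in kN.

P ≈ 18.8 kN

If the spring were absent the bar would lengthen by αΔT L = 11.4×10⁻⁶ × 44 × 1050 = 0.5267 mm.
Let P be the compressive force at the spring. The bar shortens elastically by PL/(AE) and the spring compresses by P/k; together these equal δ_free.
P [ L/(AE) + 1/k ] = δ_free → P [ 1050/(1075×206×10³) + 1/(43×10³) ] = 0.5267.
P = 0.5267 / 2.8×10⁻⁵ = 18810 N.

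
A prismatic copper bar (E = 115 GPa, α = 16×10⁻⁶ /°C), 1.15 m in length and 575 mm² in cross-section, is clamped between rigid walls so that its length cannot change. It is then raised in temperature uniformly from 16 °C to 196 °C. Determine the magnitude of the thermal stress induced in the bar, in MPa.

With length fixed, the mechanical strain must cancel the thermal strain αΔT = 16×10⁻⁶ × 180 = 2880×10⁻⁶.
Hence σ = E·αΔT = 115×10³ × 2880×10⁻⁶ = 331.2 MPa, compressive.

σ ≈ 331 MPa (compressive)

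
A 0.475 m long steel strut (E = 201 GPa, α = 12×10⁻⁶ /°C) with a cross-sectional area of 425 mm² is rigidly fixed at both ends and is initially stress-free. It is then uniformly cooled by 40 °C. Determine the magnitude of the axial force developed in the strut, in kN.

With zero net strain, σ = E·αΔT = 201 GPa × 12×10⁻⁶ × 40 = 96.48 MPa.
Then P = σA = 96.48 × 425 mm² = 41 kN, tensile.

P ≈ 41 kN (tensile)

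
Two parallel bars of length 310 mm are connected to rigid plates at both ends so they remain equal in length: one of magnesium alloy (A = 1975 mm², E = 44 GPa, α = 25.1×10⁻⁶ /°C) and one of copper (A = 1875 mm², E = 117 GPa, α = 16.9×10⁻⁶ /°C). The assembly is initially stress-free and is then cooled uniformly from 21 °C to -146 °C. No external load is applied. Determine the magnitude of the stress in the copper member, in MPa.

Both members must finish at the same length. With the larger α, the magnesium alloy tends to over-contract; the plates restrain it, putting the magnesium alloy in tension and the copper in compression. With no external load the two internal forces are equal and opposite, magnitude P.
Compatibility of the two members (thermal + elastic change equal): (α₁ − α₂)ΔT = P·[1/(A₁E₁) + 1/(A₂E₂)].
|α₁ − α₂|·ΔT = 8.2×10⁻⁶ × 167 = 0.001369.
1/(A₁E₁) + 1/(A₂E₂) = 1/(1975×44×10³) + 1/(1875×117×10³) = 1.607×10⁻⁸ N⁻¹.
So P = 0.001369 / 1.607×10⁻⁸ = 85.24 kN.
σ_{copper} = P/A₂ = 85240/1875 = 45.46 MPa, compressive.

σ ≈ 45.5 MPa (compressive)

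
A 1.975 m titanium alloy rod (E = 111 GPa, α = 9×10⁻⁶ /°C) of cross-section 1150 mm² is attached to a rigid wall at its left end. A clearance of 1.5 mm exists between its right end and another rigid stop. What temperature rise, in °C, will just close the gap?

The gap closes when αΔT L = 1.5 mm, since the rod is still unstressed at that instant.
ΔT = 1.5 / (9×10⁻⁶ × 1975) = 84.39 °C.

ΔT ≈ 84.4 °C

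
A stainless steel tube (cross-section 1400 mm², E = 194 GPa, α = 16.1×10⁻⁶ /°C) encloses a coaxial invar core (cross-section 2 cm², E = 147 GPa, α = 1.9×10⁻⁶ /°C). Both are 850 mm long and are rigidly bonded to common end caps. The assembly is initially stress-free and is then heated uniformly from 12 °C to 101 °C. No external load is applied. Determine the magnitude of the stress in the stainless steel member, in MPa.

The stainless steel has the larger α, so on heating it would change length more than the invar if both were free. The rigid plates force a common final length, so the stainless steel is put into compression and the invar into tension, with equal and opposite forces P (no external load).
Compatibility of the two members (thermal + elastic change equal): (α₁ − α₂)ΔT = P·[1/(A₁E₁) + 1/(A₂E₂)].
|α₁ − α₂|·ΔT = 14.2×10⁻⁶ × 89 = 0.001264.
1/(A₁E₁) + 1/(A₂E₂) = 1/(1400×194×10³) + 1/(200×147×10³) = 3.77×10⁻⁸ N⁻¹.
P = 0.001264 / 3.77×10⁻⁸ = 33530 N = 33.53 kN.
σ_{stainless steel} = P/A₁ = 33530/1400 = 23.95 MPa, compressive.

σ ≈ 23.9 MPa (compressive)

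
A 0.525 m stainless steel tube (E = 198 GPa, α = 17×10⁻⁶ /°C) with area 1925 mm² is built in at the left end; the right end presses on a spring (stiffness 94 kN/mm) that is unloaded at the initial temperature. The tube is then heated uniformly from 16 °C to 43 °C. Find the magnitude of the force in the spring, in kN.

P ≈ 20.1 kN

The unrestrained thermal change is αΔT L = 17×10⁻⁶ × 27 × 525 = 0.241 mm.
With a force P in the spring, the elastic change of the tube is PL/(AE) and that of the spring is P/k; compatibility requires their sum to equal δ_free.
P [ L/(AE) + 1/k ] = δ_free → P [ 525/(1925×198×10³) + 1/(94×10³) ] = 0.241.
P = 0.241 / 1.202×10⁻⁵ = 20050 N.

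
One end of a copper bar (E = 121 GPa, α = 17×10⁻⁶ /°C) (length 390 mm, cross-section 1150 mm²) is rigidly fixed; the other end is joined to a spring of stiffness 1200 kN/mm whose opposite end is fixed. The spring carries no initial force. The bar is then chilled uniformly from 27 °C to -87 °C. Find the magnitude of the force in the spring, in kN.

P ≈ 208 kN

If the spring were absent the bar would shorten by αΔT L = 17×10⁻⁶ × 114 × 390 = 0.7558 mm.
Let P be the tensile force in the spring. The bar extends elastically by PL/(AE) and the spring stretches by P/k; together these equal δ_free.
P [ L/(AE) + 1/k ] = δ_free → P [ 390/(1150×121×10³) + 1/(1200×10³) ] = 0.7558.
P = 0.7558 / 3.636×10⁻⁶ = 207900 N.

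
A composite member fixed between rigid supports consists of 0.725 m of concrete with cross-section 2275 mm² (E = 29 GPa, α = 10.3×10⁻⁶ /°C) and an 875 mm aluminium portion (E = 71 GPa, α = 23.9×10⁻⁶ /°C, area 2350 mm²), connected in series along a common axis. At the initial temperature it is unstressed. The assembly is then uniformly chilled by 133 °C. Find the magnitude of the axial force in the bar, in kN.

With the walls removed the bar would change length by δ_free = Σ αᵢΔT Lᵢ = 10.3×10⁻⁶×133×725 + 23.9×10⁻⁶×133×875 = 3.775 mm.
Since the ends are fixed, an axial force P builds up, equal in every segment, with P · Σ Lᵢ/(AᵢEᵢ) = δ_free.
Σ Lᵢ/(AᵢEᵢ) = 725/(2275×29×10³) + 875/(2350×71×10³) = 1.623×10⁻⁵ mm/N.
Hence P = δ_free / Σ(L/AE) = 3.775/1.623×10⁻⁵ = 232.5 kN (tensile).

P ≈ 233 kN (tensile)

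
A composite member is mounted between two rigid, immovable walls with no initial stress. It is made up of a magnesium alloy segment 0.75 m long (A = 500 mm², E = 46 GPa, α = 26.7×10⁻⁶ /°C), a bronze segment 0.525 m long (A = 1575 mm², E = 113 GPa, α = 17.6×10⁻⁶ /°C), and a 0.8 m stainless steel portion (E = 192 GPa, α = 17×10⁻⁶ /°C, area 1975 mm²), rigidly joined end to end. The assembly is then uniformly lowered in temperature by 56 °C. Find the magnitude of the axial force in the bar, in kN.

If the supports were absent, the total length change would be Σ αᵢΔT Lᵢ = 26.7×10⁻⁶×56×750 + 17.6×10⁻⁶×56×525 + 17×10⁻⁶×56×800 = 2.4 mm.
Since the ends are fixed, an axial force P builds up, equal in every segment, with P · Σ Lᵢ/(AᵢEᵢ) = δ_free.
Σ Lᵢ/(AᵢEᵢ) = 750/(500×46×10³) + 525/(1575×113×10³) + 800/(1975×192×10³) = 3.767×10⁻⁵ mm/N.
So P = 2.4 / 3.767×10⁻⁵ = 63.73 kN, tensile.

P ≈ 63.7 kN (tensile)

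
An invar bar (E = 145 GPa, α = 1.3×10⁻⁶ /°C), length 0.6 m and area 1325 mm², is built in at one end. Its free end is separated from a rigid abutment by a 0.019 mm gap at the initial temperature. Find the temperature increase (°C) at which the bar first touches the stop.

ΔT ≈ 24.4 °C

Contact occurs when the free expansion equals the gap: αΔT L = 0.019 mm.
ΔT = 0.019 / (1.3×10⁻⁶ × 600) = 24.36 °C.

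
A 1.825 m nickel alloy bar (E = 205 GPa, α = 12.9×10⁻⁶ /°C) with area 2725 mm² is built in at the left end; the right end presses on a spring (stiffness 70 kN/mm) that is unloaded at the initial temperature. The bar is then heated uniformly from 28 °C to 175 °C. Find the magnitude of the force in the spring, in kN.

If the spring were absent the bar would lengthen by αΔT L = 12.9×10⁻⁶ × 147 × 1825 = 3.461 mm.
With a force P in the spring, the elastic change of the bar is PL/(AE) and that of the spring is P/k; compatibility requires their sum to equal δ_free.
So P = δ_free / [L/(AE) + 1/k] = 3.461 / [ 1825/(2725×205×10³) + 1/(70×10³) ].
P = 3.461 / 1.755×10⁻⁵ = 197200 N.

P ≈ 197 kN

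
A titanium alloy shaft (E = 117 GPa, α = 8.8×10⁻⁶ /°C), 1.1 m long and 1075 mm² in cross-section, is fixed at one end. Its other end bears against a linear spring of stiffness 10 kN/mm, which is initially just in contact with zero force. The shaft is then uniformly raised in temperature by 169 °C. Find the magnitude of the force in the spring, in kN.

Free thermal expansion: δ_free = αΔT L = 8.8×10⁻⁶ × 169 × 1100 = 1.636 mm.
With a force P in the spring, the elastic change of the shaft is PL/(AE) and that of the spring is P/k; compatibility requires their sum to equal δ_free.
P [ L/(AE) + 1/k ] = δ_free → P [ 1100/(1075×117×10³) + 1/(10×10³) ] = 1.636.
P = 1.636 / 0.0001087 = 15040 N.

P ≈ 15 kN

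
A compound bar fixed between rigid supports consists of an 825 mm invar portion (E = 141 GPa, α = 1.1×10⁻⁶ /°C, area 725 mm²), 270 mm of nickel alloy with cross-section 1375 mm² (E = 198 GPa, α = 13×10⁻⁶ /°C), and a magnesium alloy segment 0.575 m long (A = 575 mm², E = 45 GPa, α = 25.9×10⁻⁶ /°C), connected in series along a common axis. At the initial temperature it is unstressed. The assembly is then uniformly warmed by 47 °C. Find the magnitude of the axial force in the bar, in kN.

Free thermal expansion of the whole bar: Σ αᵢΔT Lᵢ = 1.1×10⁻⁶×47×825 + 13×10⁻⁶×47×270 + 25.9×10⁻⁶×47×575 = 0.9076 mm.
The walls prevent any net length change, so an axial force P (same in every segment) develops. Compatibility: P · Σ Lᵢ/(AᵢEᵢ) = δ_free.
Σ Lᵢ/(AᵢEᵢ) = 825/(725×141×10³) + 270/(1375×198×10³) + 575/(575×45×10³) = 3.128×10⁻⁵ mm/N.
P = 0.9076 / 3.128×10⁻⁵ = 29010 N = 29.01 kN, compressive.

P ≈ 29 kN (compressive)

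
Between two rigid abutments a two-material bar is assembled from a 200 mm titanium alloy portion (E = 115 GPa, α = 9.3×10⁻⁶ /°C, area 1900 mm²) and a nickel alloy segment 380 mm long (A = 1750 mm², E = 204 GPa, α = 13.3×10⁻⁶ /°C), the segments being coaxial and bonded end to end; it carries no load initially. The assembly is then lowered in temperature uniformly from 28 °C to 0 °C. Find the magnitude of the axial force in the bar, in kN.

If the supports were absent, the total length change would be Σ αᵢΔT Lᵢ = 9.3×10⁻⁶×28×200 + 13.3×10⁻⁶×28×380 = 0.1936 mm.
The walls prevent any net length change, so an axial force P (same in every segment) develops. Compatibility: P · Σ Lᵢ/(AᵢEᵢ) = δ_free.
The series flexibility is Σ Lᵢ/(AᵢEᵢ) = 200/(1900×115×10³) + 380/(1750×204×10³) = 1.98×10⁻⁶ mm/N.
Hence P = δ_free / Σ(L/AE) = 0.1936/1.98×10⁻⁶ = 97.79 kN (tensile).

P ≈ 97.8 kN (tensile)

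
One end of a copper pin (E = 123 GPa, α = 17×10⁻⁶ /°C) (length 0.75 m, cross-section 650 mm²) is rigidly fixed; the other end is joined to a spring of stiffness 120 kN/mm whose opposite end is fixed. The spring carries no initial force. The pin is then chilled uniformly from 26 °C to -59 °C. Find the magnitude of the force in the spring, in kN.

P ≈ 61.2 kN

If the spring were absent the pin would shorten by αΔT L = 17×10⁻⁶ × 85 × 750 = 1.084 mm.
Let P be the tensile force in the spring. The pin extends elastically by PL/(AE) and the spring stretches by P/k; together these equal δ_free.
P [ L/(AE) + 1/k ] = δ_free → P [ 750/(650×123×10³) + 1/(120×10³) ] = 1.084.
P = 1.084 / 1.771×10⁻⁵ = 61180 N.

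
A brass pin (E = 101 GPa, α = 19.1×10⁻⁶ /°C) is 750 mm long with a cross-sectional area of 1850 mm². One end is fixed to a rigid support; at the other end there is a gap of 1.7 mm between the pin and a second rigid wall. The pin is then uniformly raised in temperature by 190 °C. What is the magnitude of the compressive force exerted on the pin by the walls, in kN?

P ≈ 255 kN

If the wall were absent the pin would grow by αΔT L = 19.1×10⁻⁶ × 190 × 750 = 2.722 mm.
After closing the 1.7 mm clearance, 2.722 − 1.7 = 1.022 mm of expansion remains to be suppressed by the wall.
Compatibility: PL/(AE) = 1.022 mm, so σ = P/A = E × (1.022/750) = 137.6 MPa.
P = σA = 137.6 × 1850 = 254.6 kN.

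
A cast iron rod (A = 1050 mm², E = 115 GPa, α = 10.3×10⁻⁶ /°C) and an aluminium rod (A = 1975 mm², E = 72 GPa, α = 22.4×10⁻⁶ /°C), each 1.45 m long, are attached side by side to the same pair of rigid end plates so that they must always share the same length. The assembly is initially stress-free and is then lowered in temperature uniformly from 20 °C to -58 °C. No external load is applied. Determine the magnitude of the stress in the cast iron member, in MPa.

σ ≈ 58.7 MPa (compressive)

The aluminium has the larger α, so on cooling it would change length more than the cast iron if both were free. The rigid plates force a common final length, so the aluminium is put into tension and the cast iron into compression, with equal and opposite forces P (no external load).
Compatibility of the two members (thermal + elastic change equal): (α₁ − α₂)ΔT = P·[1/(A₁E₁) + 1/(A₂E₂)].
|α₁ − α₂|·ΔT = 12.1×10⁻⁶ × 78 = 0.0009438.
1/(A₁E₁) + 1/(A₂E₂) = 1/(1050×115×10³) + 1/(1975×72×10³) = 1.531×10⁻⁸ N⁻¹.
P = 0.0009438 / 1.531×10⁻⁸ = 61630 N = 61.63 kN.
σ_{cast iron} = P/A₁ = 61630/1050 = 58.7 MPa, compressive.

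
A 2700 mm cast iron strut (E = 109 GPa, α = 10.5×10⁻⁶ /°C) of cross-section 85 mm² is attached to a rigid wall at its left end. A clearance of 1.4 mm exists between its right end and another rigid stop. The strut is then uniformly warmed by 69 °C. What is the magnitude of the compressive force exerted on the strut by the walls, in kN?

Free thermal elongation = αΔT L = 10.5×10⁻⁶ × 69 × 2700 = 1.956 mm.
After closing the 1.4 mm clearance, 1.956 − 1.4 = 0.5562 mm of expansion remains to be suppressed by the wall.
So σ = E(δ_free − g)/L = 109×10³ × 0.5562/2700 = 22.45 MPa.
Force on the wall = σA = 22.45 × 85 mm² = 1.908 kN.

P ≈ 1.91 kN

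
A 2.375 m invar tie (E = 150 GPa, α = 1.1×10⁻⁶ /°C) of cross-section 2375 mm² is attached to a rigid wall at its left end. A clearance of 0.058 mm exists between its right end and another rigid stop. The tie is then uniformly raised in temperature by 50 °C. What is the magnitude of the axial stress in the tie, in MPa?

σ ≈ 4.59 MPa (compressive)

If the wall were absent the tie would grow by αΔT L = 1.1×10⁻⁶ × 50 × 2375 = 0.1306 mm.
The gap closes (δ_free > 0.058 mm) and the wall then resists a further 0.1306 − 0.058 = 0.07262 mm of expansion.
That suppressed elongation corresponds to σ = E·Δ/L = 150×10³ × 0.07262/2375 = 4.587 MPa.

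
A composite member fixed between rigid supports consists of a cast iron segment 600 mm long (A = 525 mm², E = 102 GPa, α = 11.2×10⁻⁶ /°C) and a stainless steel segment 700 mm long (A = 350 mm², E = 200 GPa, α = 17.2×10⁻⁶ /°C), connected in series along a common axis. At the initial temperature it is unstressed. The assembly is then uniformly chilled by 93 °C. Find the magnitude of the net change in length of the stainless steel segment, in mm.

With the walls removed the bar would change length by δ_free = Σ αᵢΔT Lᵢ = 11.2×10⁻⁶×93×600 + 17.2×10⁻⁶×93×700 = 1.745 mm.
The walls prevent any net length change, so an axial force P (same in every segment) develops. Compatibility: P · Σ Lᵢ/(AᵢEᵢ) = δ_free.
Σ Lᵢ/(AᵢEᵢ) = 600/(525×102×10³) + 700/(350×200×10³) = 2.12×10⁻⁵ mm/N.
So P = 1.745 / 2.12×10⁻⁵ = 82.28 kN, tensile.
For the stainless steel segment, free thermal change = 17.2×10⁻⁶×93×700 = 1.12 mm and elastic change from P = 82280×700/(350×200×10³) = 0.8228 mm; these oppose, so the net change is 0.297 mm (segment shortens).

|ΔL| ≈ 0.297 mm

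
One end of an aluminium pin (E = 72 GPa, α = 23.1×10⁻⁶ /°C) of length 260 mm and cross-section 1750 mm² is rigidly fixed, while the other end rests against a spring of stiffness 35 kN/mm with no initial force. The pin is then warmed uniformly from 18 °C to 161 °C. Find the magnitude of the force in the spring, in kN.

P ≈ 28 kN

Free thermal expansion: δ_free = αΔT L = 23.1×10⁻⁶ × 143 × 260 = 0.8589 mm.
Let P be the compressive force at the spring. The pin shortens elastically by PL/(AE) and the spring compresses by P/k; together these equal δ_free.
P [ L/(AE) + 1/k ] = δ_free → P [ 260/(1750×72×10³) + 1/(35×10³) ] = 0.8589.
P = 0.8589 / 3.063×10⁻⁵ = 28040 N.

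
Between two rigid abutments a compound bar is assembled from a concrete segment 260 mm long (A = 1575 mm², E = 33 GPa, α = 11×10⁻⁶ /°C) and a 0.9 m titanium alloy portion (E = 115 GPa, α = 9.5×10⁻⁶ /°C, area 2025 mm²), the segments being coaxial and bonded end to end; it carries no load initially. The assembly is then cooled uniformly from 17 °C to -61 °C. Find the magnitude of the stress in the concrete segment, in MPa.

If the supports were absent, the total length change would be Σ αᵢΔT Lᵢ = 11×10⁻⁶×78×260 + 9.5×10⁻⁶×78×900 = 0.89 mm.
Since the ends are fixed, an axial force P builds up, equal in every segment, with P · Σ Lᵢ/(AᵢEᵢ) = δ_free.
The series flexibility is Σ Lᵢ/(AᵢEᵢ) = 260/(1575×33×10³) + 900/(2025×115×10³) = 8.867×10⁻⁶ mm/N.
P = 0.89 / 8.867×10⁻⁶ = 100400 N = 100.4 kN, tensile.
σ_{concrete} = P / A = 100400 / 1575 = 63.73 MPa.

σ ≈ 63.7 MPa (tensile)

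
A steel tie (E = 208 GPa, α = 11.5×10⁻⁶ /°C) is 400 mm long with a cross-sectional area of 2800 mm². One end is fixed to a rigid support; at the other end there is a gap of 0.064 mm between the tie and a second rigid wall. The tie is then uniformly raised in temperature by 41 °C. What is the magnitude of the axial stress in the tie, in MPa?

σ ≈ 64.8 MPa (compressive)

Unrestrained expansion: δ_free = αΔT L = 11.5×10⁻⁶ × 41 × 400 = 0.1886 mm.
After closing the 0.064 mm clearance, 0.1886 − 0.064 = 0.1246 mm of expansion remains to be suppressed by the wall.
Compatibility: PL/(AE) = 0.1246 mm, so σ = P/A = E × (0.1246/400) = 64.79 MPa.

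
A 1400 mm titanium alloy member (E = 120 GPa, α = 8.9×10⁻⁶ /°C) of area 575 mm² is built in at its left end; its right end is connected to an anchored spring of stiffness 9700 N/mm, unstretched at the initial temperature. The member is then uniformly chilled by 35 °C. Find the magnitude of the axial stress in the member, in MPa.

σ ≈ 6.15 MPa (tensile)

If the spring were absent the member would shorten by αΔT L = 8.9×10⁻⁶ × 35 × 1400 = 0.4361 mm.
With a force P in the spring, the elastic change of the member is PL/(AE) and that of the spring is P/k; compatibility requires their sum to equal δ_free.
So P = δ_free / [L/(AE) + 1/k] = 0.4361 / [ 1400/(575×120×10³) + 1/(9700) ].
P = 0.4361 / 0.0001234 = 3535 N.
σ = P/A = 3535/575 = 6.147 MPa.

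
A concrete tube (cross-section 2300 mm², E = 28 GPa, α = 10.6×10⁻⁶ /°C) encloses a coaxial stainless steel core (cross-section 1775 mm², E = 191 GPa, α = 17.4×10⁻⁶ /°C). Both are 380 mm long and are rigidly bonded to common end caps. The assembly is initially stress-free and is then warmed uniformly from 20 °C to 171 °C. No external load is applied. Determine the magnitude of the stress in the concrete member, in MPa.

σ ≈ 24.2 MPa (tensile)

Equilibrium of a rigid end plate with no external load gives equal and opposite internal forces ±P in the two members. Since α_{stainless steel} > α_{concrete}, heating drives the stainless steel into compression and the concrete into tension.
Setting the final lengths equal and cancelling L: (α₁ − α₂)ΔT = P/(A₁E₁) + P/(A₂E₂).
|α₁ − α₂|·ΔT = 6.8×10⁻⁶ × 151 = 0.001027.
1/(A₁E₁) + 1/(A₂E₂) = 1/(2300×28×10³) + 1/(1775×191×10³) = 1.848×10⁻⁸ N⁻¹.
P = 0.001027 / 1.848×10⁻⁸ = 55570 N = 55.57 kN.
σ_{concrete} = P/A₁ = 55570/2300 = 24.16 MPa, tensile.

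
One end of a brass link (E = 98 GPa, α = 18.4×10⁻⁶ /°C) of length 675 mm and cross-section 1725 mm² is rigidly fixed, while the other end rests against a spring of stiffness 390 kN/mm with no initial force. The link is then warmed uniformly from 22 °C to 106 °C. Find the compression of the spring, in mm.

Free thermal expansion: δ_free = αΔT L = 18.4×10⁻⁶ × 84 × 675 = 1.043 mm.
Let P be the compressive force at the spring. The link shortens elastically by PL/(AE) and the spring compresses by P/k; together these equal δ_free.
P [ L/(AE) + 1/k ] = δ_free → P [ 675/(1725×98×10³) + 1/(390×10³) ] = 1.043.
P = 1.043 / 6.557×10⁻⁶ = 159100 N.
Spring compression = P/k = 159100/(390×10³) = 0.408 mm.

δ ≈ 0.408 mm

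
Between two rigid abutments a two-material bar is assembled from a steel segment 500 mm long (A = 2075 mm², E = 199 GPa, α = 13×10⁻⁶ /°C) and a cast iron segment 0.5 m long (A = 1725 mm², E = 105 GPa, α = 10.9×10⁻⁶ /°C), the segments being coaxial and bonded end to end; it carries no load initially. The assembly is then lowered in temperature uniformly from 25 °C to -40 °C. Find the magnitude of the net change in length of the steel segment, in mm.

|ΔL| ≈ 0.186 mm

With the walls removed the bar would change length by δ_free = Σ αᵢΔT Lᵢ = 13×10⁻⁶×65×500 + 10.9×10⁻⁶×65×500 = 0.7768 mm.
Since the ends are fixed, an axial force P builds up, equal in every segment, with P · Σ Lᵢ/(AᵢEᵢ) = δ_free.
Σ Lᵢ/(AᵢEᵢ) = 500/(2075×199×10³) + 500/(1725×105×10³) = 3.971×10⁻⁶ mm/N.
P = 0.7768 / 3.971×10⁻⁶ = 195600 N = 195.6 kN, tensile.
For the steel segment, free thermal change = 13×10⁻⁶×65×500 = 0.4225 mm and elastic change from P = 195600×500/(2075×199×10³) = 0.2368 mm; these oppose, so the net change is 0.186 mm (segment shortens).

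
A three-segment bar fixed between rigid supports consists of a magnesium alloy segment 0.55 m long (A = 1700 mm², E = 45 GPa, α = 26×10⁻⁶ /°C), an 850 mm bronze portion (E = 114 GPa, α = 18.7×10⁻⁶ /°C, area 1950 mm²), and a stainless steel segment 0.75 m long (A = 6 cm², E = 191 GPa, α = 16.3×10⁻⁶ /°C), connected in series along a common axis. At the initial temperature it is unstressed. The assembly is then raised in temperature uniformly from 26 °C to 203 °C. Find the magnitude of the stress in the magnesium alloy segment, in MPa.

σ ≈ 252 MPa (compressive)

If the supports were absent, the total length change would be Σ αᵢΔT Lᵢ = 26×10⁻⁶×177×550 + 18.7×10⁻⁶×177×850 + 16.3×10⁻⁶×177×750 = 7.508 mm.
The walls prevent any net length change, so an axial force P (same in every segment) develops. Compatibility: P · Σ Lᵢ/(AᵢEᵢ) = δ_free.
The series flexibility is Σ Lᵢ/(AᵢEᵢ) = 550/(1700×45×10³) + 850/(1950×114×10³) + 750/(600×191×10³) = 1.756×10⁻⁵ mm/N.
Hence P = δ_free / Σ(L/AE) = 7.508/1.756×10⁻⁵ = 427.6 kN (compressive).
σ_{magnesium alloy} = P / A = 427600 / 1700 = 251.6 MPa.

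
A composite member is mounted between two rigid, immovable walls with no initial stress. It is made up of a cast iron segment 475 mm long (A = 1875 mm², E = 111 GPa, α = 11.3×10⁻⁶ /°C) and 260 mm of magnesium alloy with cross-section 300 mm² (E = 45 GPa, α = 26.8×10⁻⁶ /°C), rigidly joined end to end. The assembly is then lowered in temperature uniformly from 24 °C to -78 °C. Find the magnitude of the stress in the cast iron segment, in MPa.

Free thermal contraction of the whole bar: Σ αᵢΔT Lᵢ = 11.3×10⁻⁶×102×475 + 26.8×10⁻⁶×102×260 = 1.258 mm.
The rigid supports impose zero overall length change; the single axial force P common to all segments must satisfy P Σ Lᵢ/(AᵢEᵢ) = δ_free.
Σ Lᵢ/(AᵢEᵢ) = 475/(1875×111×10³) + 260/(300×45×10³) = 2.154×10⁻⁵ mm/N.
So P = 1.258 / 2.154×10⁻⁵ = 58.41 kN, tensile.
σ_{cast iron} = P / A = 58410 / 1875 = 31.15 MPa.

σ ≈ 31.2 MPa (tensile)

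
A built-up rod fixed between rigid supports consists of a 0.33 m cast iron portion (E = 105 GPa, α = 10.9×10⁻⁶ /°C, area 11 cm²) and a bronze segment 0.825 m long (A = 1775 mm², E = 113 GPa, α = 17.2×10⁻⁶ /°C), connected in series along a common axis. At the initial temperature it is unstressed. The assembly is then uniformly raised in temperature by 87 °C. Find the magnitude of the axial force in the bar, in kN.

With the walls removed the bar would change length by δ_free = Σ αᵢΔT Lᵢ = 10.9×10⁻⁶×87×330 + 17.2×10⁻⁶×87×825 = 1.547 mm.
The rigid supports impose zero overall length change; the single axial force P common to all segments must satisfy P Σ Lᵢ/(AᵢEᵢ) = δ_free.
Σ Lᵢ/(AᵢEᵢ) = 330/(1100×105×10³) + 825/(1775×113×10³) = 6.97×10⁻⁶ mm/N.
Hence P = δ_free / Σ(L/AE) = 1.547/6.97×10⁻⁶ = 222 kN (compressive).

P ≈ 222 kN (compressive)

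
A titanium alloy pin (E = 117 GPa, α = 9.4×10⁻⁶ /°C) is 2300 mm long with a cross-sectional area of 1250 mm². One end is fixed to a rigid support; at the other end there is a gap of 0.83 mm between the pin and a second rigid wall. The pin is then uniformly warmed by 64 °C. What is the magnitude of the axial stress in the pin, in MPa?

σ ≈ 28.2 MPa (compressive)

Unrestrained expansion: δ_free = αΔT L = 9.4×10⁻⁶ × 64 × 2300 = 1.384 mm.
This exceeds the 0.83 mm gap, so the wall pushes back. The portion of expansion that must be recovered elastically is δ_free − gap = 1.384 − 0.83 = 0.5537 mm.
Compatibility: PL/(AE) = 0.5537 mm, so σ = P/A = E × (0.5537/2300) = 28.17 MPa.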